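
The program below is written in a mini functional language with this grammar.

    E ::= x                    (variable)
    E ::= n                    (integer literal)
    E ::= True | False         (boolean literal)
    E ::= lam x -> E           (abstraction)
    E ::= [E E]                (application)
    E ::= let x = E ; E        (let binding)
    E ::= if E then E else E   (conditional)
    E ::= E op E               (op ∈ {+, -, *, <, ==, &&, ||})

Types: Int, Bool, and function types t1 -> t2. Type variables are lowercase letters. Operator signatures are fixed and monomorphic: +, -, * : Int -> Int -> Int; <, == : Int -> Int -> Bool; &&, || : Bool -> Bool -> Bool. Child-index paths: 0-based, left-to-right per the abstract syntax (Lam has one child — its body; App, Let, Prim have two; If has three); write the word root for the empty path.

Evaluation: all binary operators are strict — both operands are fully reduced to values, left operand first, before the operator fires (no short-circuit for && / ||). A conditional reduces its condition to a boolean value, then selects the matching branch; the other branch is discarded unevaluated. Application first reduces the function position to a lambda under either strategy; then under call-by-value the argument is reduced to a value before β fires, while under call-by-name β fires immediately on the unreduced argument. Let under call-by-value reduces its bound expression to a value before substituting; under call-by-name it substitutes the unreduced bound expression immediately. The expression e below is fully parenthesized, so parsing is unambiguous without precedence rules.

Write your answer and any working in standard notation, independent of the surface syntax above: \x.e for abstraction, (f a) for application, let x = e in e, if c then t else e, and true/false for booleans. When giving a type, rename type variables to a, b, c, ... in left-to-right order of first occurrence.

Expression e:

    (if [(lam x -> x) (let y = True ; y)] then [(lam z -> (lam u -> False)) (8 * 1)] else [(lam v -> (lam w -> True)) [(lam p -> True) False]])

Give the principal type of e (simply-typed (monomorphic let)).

Trace:
x : a
\x._ : a -> a
let y : Bool
y : Bool
  unify a -> a ~ Bool -> b
  unify a ~ Bool
  unify Bool ~ b
_ _ : Bool
  unify Bool ~ Bool
\u._ : d -> Bool
\z._ : c -> d -> Bool
  unify Int ~ Int
  unify Int ~ Int
  unify c -> d -> Bool ~ Int -> e
  unify c ~ Int
  unify d -> Bool ~ e
_ _ : d -> Bool
\w._ : g -> Bool
\v._ : f -> g -> Bool
\p._ : h -> Bool
  unify h -> Bool ~ Bool -> i
  unify h ~ Bool
  unify Bool ~ i
_ _ : Bool
  unify f -> g -> Bool ~ Bool -> j
  unify f ~ Bool
  unify g -> Bool ~ j
_ _ : g -> Bool
  unify d -> Bool ~ g -> Bool
  unify d ~ g
  unify Bool ~ Bool

Answer: a -> Bool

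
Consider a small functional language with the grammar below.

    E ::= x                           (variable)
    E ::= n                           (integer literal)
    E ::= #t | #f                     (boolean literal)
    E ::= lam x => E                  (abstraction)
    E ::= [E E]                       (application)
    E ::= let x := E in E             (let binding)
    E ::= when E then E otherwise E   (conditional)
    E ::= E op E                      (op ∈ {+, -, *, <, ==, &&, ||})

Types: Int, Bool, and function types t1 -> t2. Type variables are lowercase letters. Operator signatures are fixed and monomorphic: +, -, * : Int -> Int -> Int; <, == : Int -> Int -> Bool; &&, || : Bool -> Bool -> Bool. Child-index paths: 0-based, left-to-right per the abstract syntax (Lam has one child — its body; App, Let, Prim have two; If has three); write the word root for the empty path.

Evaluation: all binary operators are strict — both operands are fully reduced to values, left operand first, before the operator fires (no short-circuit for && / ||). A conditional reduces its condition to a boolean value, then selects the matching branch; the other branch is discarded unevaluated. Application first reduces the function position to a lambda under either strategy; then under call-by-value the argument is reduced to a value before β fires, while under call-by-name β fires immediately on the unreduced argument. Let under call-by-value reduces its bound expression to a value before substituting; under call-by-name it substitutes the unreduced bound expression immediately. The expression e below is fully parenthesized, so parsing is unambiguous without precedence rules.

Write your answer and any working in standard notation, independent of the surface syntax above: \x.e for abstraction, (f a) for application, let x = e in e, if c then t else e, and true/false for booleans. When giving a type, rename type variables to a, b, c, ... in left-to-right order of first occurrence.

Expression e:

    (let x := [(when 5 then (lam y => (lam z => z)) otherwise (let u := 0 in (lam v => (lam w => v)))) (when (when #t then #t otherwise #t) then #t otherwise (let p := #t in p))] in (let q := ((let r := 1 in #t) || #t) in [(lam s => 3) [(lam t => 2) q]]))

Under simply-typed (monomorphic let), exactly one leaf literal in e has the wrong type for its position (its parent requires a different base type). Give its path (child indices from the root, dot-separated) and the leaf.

Answer: 0.0.0 : 5

Derivation:
  unify Int ~ Bool
  FAIL: mismatch Int ~ Bool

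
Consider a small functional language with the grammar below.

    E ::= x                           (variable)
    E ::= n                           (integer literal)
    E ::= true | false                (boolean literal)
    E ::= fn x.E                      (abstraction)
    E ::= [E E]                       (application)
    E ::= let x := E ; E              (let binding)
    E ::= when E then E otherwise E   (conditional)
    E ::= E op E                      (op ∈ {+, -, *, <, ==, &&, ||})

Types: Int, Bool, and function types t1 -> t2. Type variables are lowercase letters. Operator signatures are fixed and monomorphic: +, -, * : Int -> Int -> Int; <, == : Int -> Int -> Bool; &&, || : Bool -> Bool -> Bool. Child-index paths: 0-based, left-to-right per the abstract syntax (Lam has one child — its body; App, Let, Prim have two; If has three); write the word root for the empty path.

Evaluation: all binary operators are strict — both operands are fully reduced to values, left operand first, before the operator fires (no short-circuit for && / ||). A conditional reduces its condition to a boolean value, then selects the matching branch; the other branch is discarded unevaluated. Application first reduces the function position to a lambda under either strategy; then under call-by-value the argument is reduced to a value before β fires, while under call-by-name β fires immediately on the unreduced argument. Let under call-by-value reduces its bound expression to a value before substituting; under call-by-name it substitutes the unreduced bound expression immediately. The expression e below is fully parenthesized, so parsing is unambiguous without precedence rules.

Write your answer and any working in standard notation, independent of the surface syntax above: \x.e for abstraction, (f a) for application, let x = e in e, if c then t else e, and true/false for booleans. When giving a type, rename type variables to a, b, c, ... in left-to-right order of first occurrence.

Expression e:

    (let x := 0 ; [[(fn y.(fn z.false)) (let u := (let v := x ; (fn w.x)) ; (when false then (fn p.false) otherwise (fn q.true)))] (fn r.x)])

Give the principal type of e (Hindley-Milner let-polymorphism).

Trace:
let x : Int
\z._ : b -> Bool
\y._ : a -> b -> Bool
x : Int
let v : Int
x : Int
\w._ : c -> Int
let u : forall. c -> Int
  unify Bool ~ Bool
\p._ : d -> Bool
\q._ : e -> Bool
  unify d -> Bool ~ e -> Bool
  unify d ~ e
  unify Bool ~ Bool
  unify a -> b -> Bool ~ (e -> Bool) -> f
  unify a ~ e -> Bool
  unify b -> Bool ~ f
_ _ : b -> Bool
x : Int
\r._ : g -> Int
  unify b -> Bool ~ (g -> Int) -> h
  unify b ~ g -> Int
  unify Bool ~ h
_ _ : Bool

Answer: Bool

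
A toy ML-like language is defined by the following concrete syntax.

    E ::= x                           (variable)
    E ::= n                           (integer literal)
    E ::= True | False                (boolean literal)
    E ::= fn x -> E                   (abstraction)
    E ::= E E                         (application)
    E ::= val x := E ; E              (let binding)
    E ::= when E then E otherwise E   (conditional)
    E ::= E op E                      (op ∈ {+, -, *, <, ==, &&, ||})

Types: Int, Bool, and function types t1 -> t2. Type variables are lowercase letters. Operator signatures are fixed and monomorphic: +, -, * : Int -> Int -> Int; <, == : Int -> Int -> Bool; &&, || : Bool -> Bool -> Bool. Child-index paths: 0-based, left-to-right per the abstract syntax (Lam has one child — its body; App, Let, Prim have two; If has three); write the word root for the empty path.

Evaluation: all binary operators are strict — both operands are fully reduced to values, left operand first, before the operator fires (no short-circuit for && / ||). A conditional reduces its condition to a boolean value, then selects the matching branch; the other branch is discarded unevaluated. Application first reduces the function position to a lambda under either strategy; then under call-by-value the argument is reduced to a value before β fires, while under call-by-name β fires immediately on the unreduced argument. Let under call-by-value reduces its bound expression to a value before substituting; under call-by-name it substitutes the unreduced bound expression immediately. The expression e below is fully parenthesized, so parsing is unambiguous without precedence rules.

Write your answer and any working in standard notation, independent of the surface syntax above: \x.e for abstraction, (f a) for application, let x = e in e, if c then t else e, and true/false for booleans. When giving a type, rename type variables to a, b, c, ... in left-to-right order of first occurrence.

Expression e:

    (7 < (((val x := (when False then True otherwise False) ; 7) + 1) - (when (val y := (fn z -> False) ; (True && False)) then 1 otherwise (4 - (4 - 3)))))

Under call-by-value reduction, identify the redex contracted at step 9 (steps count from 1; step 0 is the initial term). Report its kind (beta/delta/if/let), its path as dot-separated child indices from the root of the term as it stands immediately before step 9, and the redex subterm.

Derivation:
step 0: (7 < (((let x = (if false then true else false) in 7) + 1) - (if (let y = (\z.false) in (true && false)) then 1 else (4 - (4 - 3)))))
step 1: [if@1.0.0.0] (7 < (((let x = false in 7) + 1) - (if (let y = (\z.false) in (true && false)) then 1 else (4 - (4 - 3)))))
step 2: [let@1.0.0] (7 < ((7 + 1) - (if (let y = (\z.false) in (true && false)) then 1 else (4 - (4 - 3)))))
step 3: [delta@1.0] (7 < (8 - (if (let y = (\z.false) in (true && false)) then 1 else (4 - (4 - 3)))))
step 4: [let@1.1.0] (7 < (8 - (if (true && false) then 1 else (4 - (4 - 3)))))
step 5: [delta@1.1.0] (7 < (8 - (if false then 1 else (4 - (4 - 3)))))
step 6: [if@1.1] (7 < (8 - (4 - (4 - 3))))
step 7: [delta@1.1.1] (7 < (8 - (4 - 1)))
step 8: [delta@1.1] (7 < (8 - 3))
step 9: [delta@1] (7 < 5)

Answer: delta at 1 : (8 - 3)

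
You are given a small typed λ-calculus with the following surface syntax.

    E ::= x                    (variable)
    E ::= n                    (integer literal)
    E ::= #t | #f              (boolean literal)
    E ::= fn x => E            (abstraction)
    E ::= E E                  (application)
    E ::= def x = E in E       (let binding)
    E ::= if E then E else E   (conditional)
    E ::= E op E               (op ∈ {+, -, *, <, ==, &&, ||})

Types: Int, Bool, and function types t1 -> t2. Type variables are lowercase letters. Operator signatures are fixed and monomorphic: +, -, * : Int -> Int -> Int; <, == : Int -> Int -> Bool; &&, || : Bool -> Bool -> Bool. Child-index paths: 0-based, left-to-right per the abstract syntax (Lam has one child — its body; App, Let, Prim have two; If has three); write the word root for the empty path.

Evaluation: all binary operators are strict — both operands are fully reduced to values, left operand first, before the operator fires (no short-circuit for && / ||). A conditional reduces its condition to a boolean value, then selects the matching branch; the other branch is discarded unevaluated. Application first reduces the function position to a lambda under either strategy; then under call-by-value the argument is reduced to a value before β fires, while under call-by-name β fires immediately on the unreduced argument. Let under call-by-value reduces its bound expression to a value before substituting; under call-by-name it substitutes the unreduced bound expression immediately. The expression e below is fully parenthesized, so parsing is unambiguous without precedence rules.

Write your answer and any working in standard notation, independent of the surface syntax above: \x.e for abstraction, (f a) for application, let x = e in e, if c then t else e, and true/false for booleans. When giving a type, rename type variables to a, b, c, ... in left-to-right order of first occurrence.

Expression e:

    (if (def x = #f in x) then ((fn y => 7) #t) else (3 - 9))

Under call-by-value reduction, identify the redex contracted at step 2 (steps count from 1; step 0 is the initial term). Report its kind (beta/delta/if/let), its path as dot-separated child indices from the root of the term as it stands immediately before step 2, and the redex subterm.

Trace:
step 0: (if (let x = false in x) then ((\y.7) true) else (3 - 9))
step 1: [let@0] (if false then ((\y.7) true) else (3 - 9))
step 2: [if@root] (3 - 9)

Answer: if at root : (if false then ((\y.7) true) else (3 - 9))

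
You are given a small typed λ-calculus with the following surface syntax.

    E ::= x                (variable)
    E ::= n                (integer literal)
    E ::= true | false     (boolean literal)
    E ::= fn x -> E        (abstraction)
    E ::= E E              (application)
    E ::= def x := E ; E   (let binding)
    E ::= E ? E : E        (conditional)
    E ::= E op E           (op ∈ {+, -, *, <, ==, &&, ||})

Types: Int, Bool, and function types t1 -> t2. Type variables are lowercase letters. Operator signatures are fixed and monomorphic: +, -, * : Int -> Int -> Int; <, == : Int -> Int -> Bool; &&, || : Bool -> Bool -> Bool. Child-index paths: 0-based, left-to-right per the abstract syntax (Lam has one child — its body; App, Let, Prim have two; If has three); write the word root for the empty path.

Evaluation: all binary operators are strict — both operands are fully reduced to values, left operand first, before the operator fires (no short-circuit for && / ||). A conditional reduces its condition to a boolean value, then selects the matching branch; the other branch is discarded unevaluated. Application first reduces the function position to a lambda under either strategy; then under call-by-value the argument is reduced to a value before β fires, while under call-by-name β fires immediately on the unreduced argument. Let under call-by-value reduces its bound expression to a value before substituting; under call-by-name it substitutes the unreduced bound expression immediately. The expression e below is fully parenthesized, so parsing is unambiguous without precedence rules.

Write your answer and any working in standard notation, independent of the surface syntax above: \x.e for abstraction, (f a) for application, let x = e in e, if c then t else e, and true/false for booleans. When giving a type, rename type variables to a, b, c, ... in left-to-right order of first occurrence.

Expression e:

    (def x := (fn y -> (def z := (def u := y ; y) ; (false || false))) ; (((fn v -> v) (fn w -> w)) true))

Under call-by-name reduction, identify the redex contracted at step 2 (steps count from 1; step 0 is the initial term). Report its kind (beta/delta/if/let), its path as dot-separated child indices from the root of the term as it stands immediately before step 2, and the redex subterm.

Trace:
step 0: (let x = (\y.(let z = (let u = y in y) in (false || false))) in (((\v.v) (\w.w)) true))
step 1: [let@root] (((\v.v) (\w.w)) true)
step 2: [beta@0] ((\w.w) true)

Answer: beta at 0 : ((\v.v) (\w.w))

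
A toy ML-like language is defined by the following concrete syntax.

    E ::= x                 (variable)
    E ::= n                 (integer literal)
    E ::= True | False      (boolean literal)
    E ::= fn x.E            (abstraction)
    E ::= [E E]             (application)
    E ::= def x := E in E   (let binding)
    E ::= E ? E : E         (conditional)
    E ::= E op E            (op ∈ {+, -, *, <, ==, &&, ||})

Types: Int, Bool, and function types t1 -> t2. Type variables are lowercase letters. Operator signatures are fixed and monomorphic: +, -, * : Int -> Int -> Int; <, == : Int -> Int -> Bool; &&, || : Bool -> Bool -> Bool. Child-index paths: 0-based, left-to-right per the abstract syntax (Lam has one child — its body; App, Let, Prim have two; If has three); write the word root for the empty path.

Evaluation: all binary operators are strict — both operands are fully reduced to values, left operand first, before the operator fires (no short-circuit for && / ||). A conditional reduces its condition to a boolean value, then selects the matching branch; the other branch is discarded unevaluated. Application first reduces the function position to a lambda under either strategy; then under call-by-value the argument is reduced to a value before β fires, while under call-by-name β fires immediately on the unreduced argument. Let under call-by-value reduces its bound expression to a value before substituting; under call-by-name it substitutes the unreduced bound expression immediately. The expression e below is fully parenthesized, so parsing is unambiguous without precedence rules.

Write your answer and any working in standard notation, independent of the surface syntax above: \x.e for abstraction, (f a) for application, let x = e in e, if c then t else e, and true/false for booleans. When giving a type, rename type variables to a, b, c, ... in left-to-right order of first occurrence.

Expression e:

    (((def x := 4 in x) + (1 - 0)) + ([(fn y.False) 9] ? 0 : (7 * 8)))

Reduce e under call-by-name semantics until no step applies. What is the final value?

Answer: 61

Working:
step 0: (((let x = 4 in x) + (1 - 0)) + (if ((\y.false) 9) then 0 else (7 * 8)))
step 1: [let@0.0] ((4 + (1 - 0)) + (if ((\y.false) 9) then 0 else (7 * 8)))
step 2: [delta@0.1] ((4 + 1) + (if ((\y.false) 9) then 0 else (7 * 8)))
step 3: [delta@0] (5 + (if ((\y.false) 9) then 0 else (7 * 8)))
step 4: [beta@1.0] (5 + (if false then 0 else (7 * 8)))
step 5: [if@1] (5 + (7 * 8))
step 6: [delta@1] (5 + 56)
step 7: [delta@root] 61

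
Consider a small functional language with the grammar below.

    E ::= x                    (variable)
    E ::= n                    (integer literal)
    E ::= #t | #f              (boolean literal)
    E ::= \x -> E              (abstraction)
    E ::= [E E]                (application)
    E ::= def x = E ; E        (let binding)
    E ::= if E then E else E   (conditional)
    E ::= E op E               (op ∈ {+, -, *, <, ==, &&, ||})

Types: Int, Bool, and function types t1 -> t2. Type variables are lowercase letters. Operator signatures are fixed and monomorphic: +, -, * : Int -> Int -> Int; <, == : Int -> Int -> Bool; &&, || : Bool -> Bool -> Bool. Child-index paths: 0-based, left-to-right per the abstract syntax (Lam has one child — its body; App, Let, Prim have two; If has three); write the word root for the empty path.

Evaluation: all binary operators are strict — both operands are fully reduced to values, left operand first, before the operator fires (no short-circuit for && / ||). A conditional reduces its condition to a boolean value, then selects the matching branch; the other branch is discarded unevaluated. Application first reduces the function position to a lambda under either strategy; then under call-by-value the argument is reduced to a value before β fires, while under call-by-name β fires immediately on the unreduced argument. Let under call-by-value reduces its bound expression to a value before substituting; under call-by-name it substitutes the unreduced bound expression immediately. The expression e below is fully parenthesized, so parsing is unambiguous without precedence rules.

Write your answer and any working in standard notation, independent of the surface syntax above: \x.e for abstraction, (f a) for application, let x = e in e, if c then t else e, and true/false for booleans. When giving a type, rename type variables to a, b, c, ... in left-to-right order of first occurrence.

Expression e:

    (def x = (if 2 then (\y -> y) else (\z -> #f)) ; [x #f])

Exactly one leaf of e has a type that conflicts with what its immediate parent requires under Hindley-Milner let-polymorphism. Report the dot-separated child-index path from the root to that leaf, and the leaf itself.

Answer: 0.0 : 2

Derivation:
  unify Int ~ Bool
  FAIL: mismatch Int ~ Bool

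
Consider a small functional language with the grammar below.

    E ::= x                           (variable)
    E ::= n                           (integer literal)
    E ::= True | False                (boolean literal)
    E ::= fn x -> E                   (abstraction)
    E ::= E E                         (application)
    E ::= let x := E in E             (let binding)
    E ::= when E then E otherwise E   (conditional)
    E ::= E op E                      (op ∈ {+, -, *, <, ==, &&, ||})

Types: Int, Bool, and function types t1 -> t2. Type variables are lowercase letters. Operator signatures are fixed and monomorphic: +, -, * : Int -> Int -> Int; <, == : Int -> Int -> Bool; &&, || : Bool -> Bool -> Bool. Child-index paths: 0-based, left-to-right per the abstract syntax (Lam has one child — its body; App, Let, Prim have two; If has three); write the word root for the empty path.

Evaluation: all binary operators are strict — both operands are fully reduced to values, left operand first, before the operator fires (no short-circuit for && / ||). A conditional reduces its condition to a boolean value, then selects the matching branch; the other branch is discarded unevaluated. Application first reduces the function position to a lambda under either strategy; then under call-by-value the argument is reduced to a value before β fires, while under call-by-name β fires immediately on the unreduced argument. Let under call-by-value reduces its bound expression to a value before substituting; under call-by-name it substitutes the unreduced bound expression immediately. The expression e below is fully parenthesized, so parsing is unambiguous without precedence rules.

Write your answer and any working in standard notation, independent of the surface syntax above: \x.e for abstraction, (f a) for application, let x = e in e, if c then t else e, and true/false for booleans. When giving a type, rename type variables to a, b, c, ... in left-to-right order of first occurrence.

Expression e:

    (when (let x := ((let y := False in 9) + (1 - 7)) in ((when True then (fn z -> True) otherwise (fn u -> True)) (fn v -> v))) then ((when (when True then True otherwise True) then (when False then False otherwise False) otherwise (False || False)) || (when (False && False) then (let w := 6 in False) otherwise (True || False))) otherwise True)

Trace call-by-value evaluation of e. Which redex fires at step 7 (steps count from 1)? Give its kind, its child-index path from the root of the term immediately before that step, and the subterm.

Answer: if at root : (if true then ((if (if true then true else true) then (if false then false else false) else (false || false)) || (if (false && false) then (let w = 6 in false) else (true || false))) else true)

Trace:
step 0: (if (let x = ((let y = false in 9) + (1 - 7)) in ((if true then (\z.true) else (\u.true)) (\v.v))) then ((if (if true then true else true) then (if false then false else false) else (false || false)) || (if (false && false) then (let w = 6 in false) else (true || false))) else true)
step 1: [let@0.0.0] (if (let x = (9 + (1 - 7)) in ((if true then (\z.true) else (\u.true)) (\v.v))) then ((if (if true then true else true) then (if false then false else false) else (false || false)) || (if (false && false) then (let w = 6 in false) else (true || false))) else true)
step 2: [delta@0.0.1] (if (let x = (9 + -6) in ((if true then (\z.true) else (\u.true)) (\v.v))) then ((if (if true then true else true) then (if false then false else false) else (false || false)) || (if (false && false) then (let w = 6 in false) else (true || false))) else true)
step 3: [delta@0.0] (if (let x = 3 in ((if true then (\z.true) else (\u.true)) (\v.v))) then ((if (if true then true else true) then (if false then false else false) else (false || false)) || (if (false && false) then (let w = 6 in false) else (true || false))) else true)
step 4: [let@0] (if ((if true then (\z.true) else (\u.true)) (\v.v)) then ((if (if true then true else true) then (if false then false else false) else (false || false)) || (if (false && false) then (let w = 6 in false) else (true || false))) else true)
step 5: [if@0.0] (if ((\z.true) (\v.v)) then ((if (if true then true else true) then (if false then false else false) else (false || false)) || (if (false && false) then (let w = 6 in false) else (true || false))) else true)
step 6: [beta@0] (if true then ((if (if true then true else true) then (if false then false else false) else (false || false)) || (if (false && false) then (let w = 6 in false) else (true || false))) else true)
step 7: [if@root] ((if (if true then true else true) then (if false then false else false) else (false || false)) || (if (false && false) then (let w = 6 in false) else (true || false)))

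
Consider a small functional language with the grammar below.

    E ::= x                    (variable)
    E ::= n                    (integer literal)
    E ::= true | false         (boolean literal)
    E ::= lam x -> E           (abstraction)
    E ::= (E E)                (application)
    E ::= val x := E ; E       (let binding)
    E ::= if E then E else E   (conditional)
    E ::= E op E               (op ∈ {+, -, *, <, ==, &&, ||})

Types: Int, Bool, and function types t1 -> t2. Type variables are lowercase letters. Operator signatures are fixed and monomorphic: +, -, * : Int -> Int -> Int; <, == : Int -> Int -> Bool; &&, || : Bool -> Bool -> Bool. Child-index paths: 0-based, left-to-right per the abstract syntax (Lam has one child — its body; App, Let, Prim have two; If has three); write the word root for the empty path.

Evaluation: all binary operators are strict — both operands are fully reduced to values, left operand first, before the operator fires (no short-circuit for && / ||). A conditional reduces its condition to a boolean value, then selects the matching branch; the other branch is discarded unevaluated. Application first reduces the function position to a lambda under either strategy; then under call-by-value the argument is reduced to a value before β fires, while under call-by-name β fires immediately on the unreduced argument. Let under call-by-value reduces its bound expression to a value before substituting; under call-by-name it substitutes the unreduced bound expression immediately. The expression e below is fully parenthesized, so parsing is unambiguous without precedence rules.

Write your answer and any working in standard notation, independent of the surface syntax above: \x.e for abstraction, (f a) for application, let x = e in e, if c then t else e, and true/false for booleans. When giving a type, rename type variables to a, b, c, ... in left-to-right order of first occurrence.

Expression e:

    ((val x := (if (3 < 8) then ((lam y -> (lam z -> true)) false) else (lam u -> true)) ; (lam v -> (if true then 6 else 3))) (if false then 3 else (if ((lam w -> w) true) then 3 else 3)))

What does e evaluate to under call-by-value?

Derivation:
step 0: ((let x = (if (3 < 8) then ((\y.(\z.true)) false) else (\u.true)) in (\v.(if true then 6 else 3))) (if false then 3 else (if ((\w.w) true) then 3 else 3)))
step 1: [delta@0.0.0] ((let x = (if true then ((\y.(\z.true)) false) else (\u.true)) in (\v.(if true then 6 else 3))) (if false then 3 else (if ((\w.w) true) then 3 else 3)))
step 2: [if@0.0] ((let x = ((\y.(\z.true)) false) in (\v.(if true then 6 else 3))) (if false then 3 else (if ((\w.w) true) then 3 else 3)))
step 3: [beta@0.0] ((let x = (\z.true) in (\v.(if true then 6 else 3))) (if false then 3 else (if ((\w.w) true) then 3 else 3)))
step 4: [let@0] ((\v.(if true then 6 else 3)) (if false then 3 else (if ((\w.w) true) then 3 else 3)))
step 5: [if@1] ((\v.(if true then 6 else 3)) (if ((\w.w) true) then 3 else 3))
step 6: [beta@1.0] ((\v.(if true then 6 else 3)) (if true then 3 else 3))
step 7: [if@1] ((\v.(if true then 6 else 3)) 3)
step 8: [beta@root] (if true then 6 else 3)
step 9: [if@root] 6

Answer: 6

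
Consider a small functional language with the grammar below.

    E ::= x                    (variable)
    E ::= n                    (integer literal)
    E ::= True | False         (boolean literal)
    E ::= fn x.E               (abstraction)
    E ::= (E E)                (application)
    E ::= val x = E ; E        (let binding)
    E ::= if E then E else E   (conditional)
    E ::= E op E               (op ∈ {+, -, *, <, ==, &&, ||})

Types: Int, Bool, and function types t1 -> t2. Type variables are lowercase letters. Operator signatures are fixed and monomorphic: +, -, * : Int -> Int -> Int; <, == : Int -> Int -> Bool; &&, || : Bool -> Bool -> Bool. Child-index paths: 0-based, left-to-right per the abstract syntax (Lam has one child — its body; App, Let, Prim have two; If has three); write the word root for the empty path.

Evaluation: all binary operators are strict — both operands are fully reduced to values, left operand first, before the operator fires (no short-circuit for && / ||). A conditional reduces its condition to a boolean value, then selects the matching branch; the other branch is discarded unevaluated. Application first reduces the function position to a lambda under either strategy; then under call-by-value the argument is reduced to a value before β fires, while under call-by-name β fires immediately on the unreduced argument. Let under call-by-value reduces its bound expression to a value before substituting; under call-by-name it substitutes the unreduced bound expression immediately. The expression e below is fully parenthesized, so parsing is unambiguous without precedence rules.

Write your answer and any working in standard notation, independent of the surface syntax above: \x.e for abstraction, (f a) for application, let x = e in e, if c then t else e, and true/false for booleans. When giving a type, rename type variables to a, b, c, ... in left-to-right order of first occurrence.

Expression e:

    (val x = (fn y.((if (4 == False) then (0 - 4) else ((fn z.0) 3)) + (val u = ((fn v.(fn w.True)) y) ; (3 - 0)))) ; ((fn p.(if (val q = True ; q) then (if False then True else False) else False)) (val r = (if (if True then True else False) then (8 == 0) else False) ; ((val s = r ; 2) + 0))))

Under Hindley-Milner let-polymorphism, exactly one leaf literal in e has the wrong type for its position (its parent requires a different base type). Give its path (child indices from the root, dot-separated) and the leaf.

Working:
  unify Int ~ Int
  unify Bool ~ Int
  FAIL: mismatch Bool ~ Int

Answer: 0.0.0.0.1 : false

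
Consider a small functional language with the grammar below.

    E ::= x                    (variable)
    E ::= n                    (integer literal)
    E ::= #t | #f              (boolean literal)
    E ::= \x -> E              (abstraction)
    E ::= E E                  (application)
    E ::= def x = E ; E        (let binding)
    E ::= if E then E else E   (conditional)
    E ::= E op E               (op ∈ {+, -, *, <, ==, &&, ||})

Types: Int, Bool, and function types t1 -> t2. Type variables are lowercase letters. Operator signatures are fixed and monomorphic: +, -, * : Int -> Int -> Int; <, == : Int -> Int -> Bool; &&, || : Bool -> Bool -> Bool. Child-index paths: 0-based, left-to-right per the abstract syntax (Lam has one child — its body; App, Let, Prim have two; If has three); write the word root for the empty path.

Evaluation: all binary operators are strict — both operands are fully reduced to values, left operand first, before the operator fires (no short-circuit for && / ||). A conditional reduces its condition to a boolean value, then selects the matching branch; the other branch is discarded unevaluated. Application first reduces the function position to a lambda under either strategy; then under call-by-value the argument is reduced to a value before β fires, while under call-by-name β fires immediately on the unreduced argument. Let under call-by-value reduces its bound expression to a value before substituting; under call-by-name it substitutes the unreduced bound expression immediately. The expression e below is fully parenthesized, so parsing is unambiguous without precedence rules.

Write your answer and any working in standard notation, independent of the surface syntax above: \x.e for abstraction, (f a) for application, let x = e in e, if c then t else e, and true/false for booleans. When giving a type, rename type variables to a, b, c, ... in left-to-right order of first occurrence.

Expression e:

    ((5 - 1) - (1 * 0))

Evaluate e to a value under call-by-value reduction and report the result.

Working:
step 0: ((5 - 1) - (1 * 0))
step 1: [delta@0] (4 - (1 * 0))
step 2: [delta@1] (4 - 0)
step 3: [delta@root] 4

Answer: 4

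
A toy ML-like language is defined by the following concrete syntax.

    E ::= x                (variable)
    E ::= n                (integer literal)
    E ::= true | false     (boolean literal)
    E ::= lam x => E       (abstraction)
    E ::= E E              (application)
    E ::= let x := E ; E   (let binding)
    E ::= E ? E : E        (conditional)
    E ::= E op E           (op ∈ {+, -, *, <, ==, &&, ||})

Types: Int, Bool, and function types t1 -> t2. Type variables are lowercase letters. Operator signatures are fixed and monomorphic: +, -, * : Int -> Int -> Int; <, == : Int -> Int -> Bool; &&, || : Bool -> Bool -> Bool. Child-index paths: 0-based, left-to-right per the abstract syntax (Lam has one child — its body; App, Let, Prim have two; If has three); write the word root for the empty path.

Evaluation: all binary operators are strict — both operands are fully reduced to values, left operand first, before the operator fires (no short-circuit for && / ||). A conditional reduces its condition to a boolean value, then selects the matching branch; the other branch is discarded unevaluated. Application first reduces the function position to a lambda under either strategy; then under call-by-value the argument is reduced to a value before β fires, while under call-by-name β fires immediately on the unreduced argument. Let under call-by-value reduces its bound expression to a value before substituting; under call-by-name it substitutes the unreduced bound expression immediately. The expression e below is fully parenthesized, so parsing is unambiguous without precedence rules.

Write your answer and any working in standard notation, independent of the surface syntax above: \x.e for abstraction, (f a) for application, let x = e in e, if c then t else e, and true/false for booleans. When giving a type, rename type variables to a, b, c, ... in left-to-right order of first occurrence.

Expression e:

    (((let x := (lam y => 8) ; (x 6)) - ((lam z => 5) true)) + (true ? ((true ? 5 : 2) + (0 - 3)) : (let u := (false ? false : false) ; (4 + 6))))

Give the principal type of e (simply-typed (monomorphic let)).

Answer: Int

Working:
\y._ : a -> Int
let x : a -> Int
x : a -> Int
  unify a -> Int ~ Int -> b
  unify a ~ Int
  unify Int ~ b
_ _ : Int
  unify Int ~ Int
\z._ : c -> Int
  unify c -> Int ~ Bool -> d
  unify c ~ Bool
  unify Int ~ d
_ _ : Int
  unify Int ~ Int
  unify Int ~ Int
  unify Bool ~ Bool
  unify Bool ~ Bool
  unify Int ~ Int
  unify Int ~ Int
  unify Int ~ Int
  unify Int ~ Int
  unify Int ~ Int
  unify Bool ~ Bool
  unify Bool ~ Bool
let u : Bool
  unify Int ~ Int
  unify Int ~ Int
  unify Int ~ Int
  unify Int ~ Int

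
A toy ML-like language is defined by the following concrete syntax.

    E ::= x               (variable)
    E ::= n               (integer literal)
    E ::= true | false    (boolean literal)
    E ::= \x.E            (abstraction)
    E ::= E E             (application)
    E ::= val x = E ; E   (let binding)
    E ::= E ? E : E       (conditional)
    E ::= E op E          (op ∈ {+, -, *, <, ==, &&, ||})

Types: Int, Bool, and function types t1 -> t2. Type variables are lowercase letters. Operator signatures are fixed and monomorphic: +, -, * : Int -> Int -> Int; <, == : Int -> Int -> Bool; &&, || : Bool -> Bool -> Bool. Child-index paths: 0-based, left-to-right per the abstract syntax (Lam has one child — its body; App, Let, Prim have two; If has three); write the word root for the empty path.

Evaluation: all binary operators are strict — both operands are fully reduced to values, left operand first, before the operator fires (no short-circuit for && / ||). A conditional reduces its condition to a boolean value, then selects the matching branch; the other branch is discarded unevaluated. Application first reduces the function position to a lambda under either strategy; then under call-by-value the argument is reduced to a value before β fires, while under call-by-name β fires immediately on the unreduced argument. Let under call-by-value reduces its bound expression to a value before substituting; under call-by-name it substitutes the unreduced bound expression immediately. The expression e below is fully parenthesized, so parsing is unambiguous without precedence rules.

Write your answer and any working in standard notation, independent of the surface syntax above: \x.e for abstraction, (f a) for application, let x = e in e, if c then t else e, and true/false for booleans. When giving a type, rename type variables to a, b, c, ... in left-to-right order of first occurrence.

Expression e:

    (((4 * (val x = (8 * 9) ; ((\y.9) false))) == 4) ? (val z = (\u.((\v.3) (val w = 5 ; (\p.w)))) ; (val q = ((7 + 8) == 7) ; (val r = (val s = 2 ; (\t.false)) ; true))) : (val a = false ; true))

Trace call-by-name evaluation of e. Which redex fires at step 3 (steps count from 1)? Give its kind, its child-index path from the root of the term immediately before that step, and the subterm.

Answer: delta at 0.0 : (4 * 9)

Trace:
step 0: (if ((4 * (let x = (8 * 9) in ((\y.9) false))) == 4) then (let z = (\u.((\v.3) (let w = 5 in (\p.w)))) in (let q = ((7 + 8) == 7) in (let r = (let s = 2 in (\t.false)) in true))) else (let a = false in true))
step 1: [let@0.0.1] (if ((4 * ((\y.9) false)) == 4) then (let z = (\u.((\v.3) (let w = 5 in (\p.w)))) in (let q = ((7 + 8) == 7) in (let r = (let s = 2 in (\t.false)) in true))) else (let a = false in true))
step 2: [beta@0.0.1] (if ((4 * 9) == 4) then (let z = (\u.((\v.3) (let w = 5 in (\p.w)))) in (let q = ((7 + 8) == 7) in (let r = (let s = 2 in (\t.false)) in true))) else (let a = false in true))
step 3: [delta@0.0] (if (36 == 4) then (let z = (\u.((\v.3) (let w = 5 in (\p.w)))) in (let q = ((7 + 8) == 7) in (let r = (let s = 2 in (\t.false)) in true))) else (let a = false in true))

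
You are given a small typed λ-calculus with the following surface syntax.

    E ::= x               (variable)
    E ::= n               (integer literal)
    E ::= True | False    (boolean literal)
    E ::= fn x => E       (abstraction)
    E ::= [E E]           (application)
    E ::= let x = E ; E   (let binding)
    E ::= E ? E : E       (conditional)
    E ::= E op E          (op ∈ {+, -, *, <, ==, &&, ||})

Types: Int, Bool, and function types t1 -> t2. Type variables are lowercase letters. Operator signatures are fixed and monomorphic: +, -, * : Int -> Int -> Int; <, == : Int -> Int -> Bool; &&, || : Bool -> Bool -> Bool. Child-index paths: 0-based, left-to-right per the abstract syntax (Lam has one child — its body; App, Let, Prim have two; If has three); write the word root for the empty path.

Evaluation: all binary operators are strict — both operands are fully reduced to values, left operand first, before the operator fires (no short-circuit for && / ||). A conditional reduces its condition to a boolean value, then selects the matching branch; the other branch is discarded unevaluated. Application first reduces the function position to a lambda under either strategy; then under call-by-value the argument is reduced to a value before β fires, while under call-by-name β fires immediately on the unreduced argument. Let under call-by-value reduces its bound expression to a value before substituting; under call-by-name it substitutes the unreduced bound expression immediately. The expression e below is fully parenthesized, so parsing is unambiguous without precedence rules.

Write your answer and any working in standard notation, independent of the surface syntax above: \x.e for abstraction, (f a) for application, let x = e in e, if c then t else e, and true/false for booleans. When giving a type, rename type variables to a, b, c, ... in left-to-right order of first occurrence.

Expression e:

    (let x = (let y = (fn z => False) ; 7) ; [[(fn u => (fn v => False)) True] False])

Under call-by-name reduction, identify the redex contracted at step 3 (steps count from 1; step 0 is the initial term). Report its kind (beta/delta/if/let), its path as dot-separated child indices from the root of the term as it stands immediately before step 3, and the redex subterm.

Answer: beta at root : ((\v.false) false)

Trace:
step 0: (let x = (let y = (\z.false) in 7) in (((\u.(\v.false)) true) false))
step 1: [let@root] (((\u.(\v.false)) true) false)
step 2: [beta@0] ((\v.false) false)
step 3: [beta@root] false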